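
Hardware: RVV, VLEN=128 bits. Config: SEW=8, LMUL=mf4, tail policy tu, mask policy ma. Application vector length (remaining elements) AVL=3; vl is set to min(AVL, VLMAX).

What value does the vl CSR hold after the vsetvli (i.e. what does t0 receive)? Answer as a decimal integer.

VLMAX = (128 × 1/4) / 8 = 4 lanes
vl = min(AVL, VLMAX) = min(3, 4) = 3

vl = 3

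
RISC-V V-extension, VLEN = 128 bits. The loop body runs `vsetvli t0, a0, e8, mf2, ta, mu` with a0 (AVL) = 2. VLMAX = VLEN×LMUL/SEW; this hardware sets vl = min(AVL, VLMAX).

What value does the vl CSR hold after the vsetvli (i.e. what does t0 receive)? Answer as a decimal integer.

vl = 2

lanes per group: 128·1/2/8 = 8
vl ← min(2, 8) = 2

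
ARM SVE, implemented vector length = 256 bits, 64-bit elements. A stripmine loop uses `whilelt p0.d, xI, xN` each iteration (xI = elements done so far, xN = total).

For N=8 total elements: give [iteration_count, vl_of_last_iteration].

register lanes = 256/64 = 4
iterations = ceil(8/4) = 2; final-pass vl = 4

[iterations, last_vl] = [2, 4]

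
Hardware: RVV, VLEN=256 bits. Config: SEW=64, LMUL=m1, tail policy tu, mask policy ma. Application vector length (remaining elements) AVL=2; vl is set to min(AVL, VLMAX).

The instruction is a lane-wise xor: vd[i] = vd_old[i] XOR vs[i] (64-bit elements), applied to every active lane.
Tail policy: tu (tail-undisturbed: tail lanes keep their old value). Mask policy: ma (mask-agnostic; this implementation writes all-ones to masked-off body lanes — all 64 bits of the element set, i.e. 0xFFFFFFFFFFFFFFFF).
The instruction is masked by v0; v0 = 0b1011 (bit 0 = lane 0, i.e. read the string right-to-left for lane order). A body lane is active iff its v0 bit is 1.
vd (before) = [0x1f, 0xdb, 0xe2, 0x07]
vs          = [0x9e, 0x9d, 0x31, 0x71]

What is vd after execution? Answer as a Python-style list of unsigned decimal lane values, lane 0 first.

vd = [129, 70, 226, 7]

VLMAX = VLEN×LMUL/SEW = 256×1/64 = 4
vl = min(AVL, VLMAX) = min(2, 4) = 2
[0] xor(0x1f,0x9e) = 0x81
[1] xor(0xdb,0x9d) = 0x46
[2] tail/keep = 0xe2
[3] tail/keep = 0x07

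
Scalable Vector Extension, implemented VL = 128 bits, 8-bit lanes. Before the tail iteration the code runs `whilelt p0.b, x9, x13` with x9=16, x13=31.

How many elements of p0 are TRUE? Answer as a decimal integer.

vl = 15

128-bit reg / 8-bit elem → 16 lanes
p0[j] = (16+j < 31); true for j=0..14 → 15 lanes set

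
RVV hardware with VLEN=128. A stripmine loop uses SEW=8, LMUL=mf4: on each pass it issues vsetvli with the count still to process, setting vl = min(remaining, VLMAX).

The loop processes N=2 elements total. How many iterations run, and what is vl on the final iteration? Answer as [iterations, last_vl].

[iterations, last_vl] = [1, 2]

VLMAX = (128 × 1/4) / 8 = 4 lanes
N=2: ⌈2/4⌉ = 1 iters; last vl = 2 − 0×4 = 2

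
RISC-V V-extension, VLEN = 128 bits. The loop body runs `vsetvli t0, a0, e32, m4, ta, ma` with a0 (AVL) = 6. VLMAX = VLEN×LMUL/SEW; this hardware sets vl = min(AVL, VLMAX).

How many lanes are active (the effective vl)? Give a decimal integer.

VLMAX = (128 × 4) / 32 = 16 lanes
vl ← min(6, 16) = 6

vl = 6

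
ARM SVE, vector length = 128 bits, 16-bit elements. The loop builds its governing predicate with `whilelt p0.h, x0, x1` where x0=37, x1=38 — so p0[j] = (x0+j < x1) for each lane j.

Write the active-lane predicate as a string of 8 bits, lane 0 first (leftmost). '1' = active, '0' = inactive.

predicate = 10000000

register lanes = 128/16 = 8
whilelt: lane j active iff 37+j < 38 → j < 1 → 1 active
bits (lane 0 leftmost): 10000000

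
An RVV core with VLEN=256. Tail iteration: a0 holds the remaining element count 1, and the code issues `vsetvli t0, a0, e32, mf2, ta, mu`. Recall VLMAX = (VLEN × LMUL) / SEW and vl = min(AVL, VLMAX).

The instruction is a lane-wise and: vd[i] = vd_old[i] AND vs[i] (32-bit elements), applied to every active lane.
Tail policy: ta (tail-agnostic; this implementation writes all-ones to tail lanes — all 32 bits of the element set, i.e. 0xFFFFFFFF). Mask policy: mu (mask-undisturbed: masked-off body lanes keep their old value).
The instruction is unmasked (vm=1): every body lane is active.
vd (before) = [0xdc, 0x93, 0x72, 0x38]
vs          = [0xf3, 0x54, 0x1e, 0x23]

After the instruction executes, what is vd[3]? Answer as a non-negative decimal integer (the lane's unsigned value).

VLMAX = VLEN×LMUL/SEW = 256×1/2/32 = 4
AVL=1 ≤ VLMAX=4, so vl = 1
  i=0: and(0xdc,0xf3) → 208
  i=1: tail/ones → 4294967295
  i=2: tail/ones → 4294967295
  i=3: tail/ones → 4294967295

vd[3] = 4294967295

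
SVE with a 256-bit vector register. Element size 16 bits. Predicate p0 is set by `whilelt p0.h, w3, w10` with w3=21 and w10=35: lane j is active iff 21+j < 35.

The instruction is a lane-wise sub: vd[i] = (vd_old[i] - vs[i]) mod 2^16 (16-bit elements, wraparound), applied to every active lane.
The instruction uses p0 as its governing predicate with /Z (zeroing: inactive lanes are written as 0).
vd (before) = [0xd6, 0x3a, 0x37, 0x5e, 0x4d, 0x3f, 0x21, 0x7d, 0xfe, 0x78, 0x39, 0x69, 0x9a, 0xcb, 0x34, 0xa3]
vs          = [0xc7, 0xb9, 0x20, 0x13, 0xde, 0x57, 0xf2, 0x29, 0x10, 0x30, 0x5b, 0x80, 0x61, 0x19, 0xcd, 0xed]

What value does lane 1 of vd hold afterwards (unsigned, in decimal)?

vd[1] = 65409

lane count: 256 div 16 = 16
p0[j] = (21+j < 35); true for j=0..13 → 14 lanes set
  i=0: sub(0xd6,0xc7) → 15
  i=1: sub(0x3a,0xb9) → 65409
  i=2: sub(0x37,0x20) → 23
  i=3: sub(0x5e,0x13) → 75
  i=4: sub(0x4d,0xde) → 65391
  i=5: sub(0x3f,0x57) → 65512
  i=6: sub(0x21,0xf2) → 65327
  i=7: sub(0x7d,0x29) → 84
  i=8: sub(0xfe,0x10) → 238
  i=9: sub(0x78,0x30) → 72
  i=10: sub(0x39,0x5b) → 65502
  i=11: sub(0x69,0x80) → 65513
  i=12: sub(0x9a,0x61) → 57
  i=13: sub(0xcb,0x19) → 178
  i=14: tail/zero → 0
  i=15: tail/zero → 0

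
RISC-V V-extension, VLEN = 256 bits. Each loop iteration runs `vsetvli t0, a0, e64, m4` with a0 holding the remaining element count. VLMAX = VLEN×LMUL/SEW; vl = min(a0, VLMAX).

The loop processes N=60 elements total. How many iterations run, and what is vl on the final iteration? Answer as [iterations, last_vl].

[iterations, last_vl] = [4, 12]

VLMAX = (256 × 4) / 64 = 16 lanes
N=60: ⌈60/16⌉ = 4 iters; last vl = 60 − 3×16 = 12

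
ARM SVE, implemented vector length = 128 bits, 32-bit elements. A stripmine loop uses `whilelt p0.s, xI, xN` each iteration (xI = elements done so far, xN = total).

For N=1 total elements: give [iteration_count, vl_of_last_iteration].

lane count: 128 div 32 = 4
iterations = ceil(1/4) = 1; final-pass vl = 1

[iterations, last_vl] = [1, 1]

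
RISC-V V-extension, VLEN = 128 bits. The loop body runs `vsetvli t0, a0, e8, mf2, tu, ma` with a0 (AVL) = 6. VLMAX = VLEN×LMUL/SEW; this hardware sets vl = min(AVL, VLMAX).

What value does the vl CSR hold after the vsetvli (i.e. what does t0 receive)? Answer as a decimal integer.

VLMAX = (128 × 1/2) / 8 = 8 lanes
vl ← min(6, 8) = 6

vl = 6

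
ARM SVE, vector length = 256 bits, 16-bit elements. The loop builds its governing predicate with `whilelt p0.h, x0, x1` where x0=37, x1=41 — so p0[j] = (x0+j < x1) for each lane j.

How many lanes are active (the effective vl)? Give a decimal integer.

register lanes = 256/16 = 16
p0[j] = (37+j < 41); true for j=0..3 → 4 lanes set

vl = 4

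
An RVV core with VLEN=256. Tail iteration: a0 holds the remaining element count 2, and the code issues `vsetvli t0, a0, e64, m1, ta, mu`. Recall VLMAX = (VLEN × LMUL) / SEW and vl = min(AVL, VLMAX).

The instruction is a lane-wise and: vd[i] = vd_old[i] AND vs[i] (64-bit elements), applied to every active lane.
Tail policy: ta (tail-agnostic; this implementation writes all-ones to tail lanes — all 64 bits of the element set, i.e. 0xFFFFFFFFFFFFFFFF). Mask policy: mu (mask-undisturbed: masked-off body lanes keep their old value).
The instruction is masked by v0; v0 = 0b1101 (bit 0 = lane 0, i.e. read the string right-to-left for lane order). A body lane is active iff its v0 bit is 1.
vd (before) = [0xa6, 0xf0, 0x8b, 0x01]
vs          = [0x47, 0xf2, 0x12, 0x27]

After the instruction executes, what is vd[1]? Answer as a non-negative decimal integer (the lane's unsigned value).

vd[1] = 240

VLMAX = VLEN×LMUL/SEW = 256×1/64 = 4
vl = min(AVL, VLMAX) = min(2, 4) = 2
[0] and(0xa6,0x47) = 0x06
[1] mask-off/keep = 0xf0
[2] tail/ones = 0xffffffffffffffff
[3] tail/ones = 0xffffffffffffffff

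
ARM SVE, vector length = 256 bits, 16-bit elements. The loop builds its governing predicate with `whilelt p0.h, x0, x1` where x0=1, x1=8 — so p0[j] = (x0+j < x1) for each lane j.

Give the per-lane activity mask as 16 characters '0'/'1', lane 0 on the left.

predicate = 1111111000000000

register lanes = 256/16 = 16
p0[j] = (1+j < 8); true for j=0..6 → 7 lanes set
bits (lane 0 leftmost): 1111111000000000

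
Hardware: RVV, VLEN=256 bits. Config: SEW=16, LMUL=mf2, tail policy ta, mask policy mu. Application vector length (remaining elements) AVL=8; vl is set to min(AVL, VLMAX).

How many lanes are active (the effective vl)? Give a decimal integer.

VLMAX = (256 × 1/2) / 16 = 8 lanes
vl = min(AVL, VLMAX) = min(8, 8) = 8

vl = 8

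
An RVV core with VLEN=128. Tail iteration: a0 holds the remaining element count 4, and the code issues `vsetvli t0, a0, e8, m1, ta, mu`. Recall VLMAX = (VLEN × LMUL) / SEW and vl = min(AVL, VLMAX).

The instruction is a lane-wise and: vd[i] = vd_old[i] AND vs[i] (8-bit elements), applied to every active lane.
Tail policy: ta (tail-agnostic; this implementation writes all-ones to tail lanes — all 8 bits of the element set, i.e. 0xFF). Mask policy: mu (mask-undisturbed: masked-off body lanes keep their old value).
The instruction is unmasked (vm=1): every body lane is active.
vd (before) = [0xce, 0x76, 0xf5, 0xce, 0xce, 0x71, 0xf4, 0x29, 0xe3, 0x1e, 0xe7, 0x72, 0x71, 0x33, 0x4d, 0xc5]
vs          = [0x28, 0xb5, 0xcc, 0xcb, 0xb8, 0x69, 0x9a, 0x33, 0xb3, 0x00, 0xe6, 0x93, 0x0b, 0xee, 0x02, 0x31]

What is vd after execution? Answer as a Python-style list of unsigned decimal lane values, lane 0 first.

VLMAX = VLEN×LMUL/SEW = 128×1/8 = 16
AVL=4 ≤ VLMAX=16, so vl = 4
lane  0: and(0xce,0x28) ⇒ 0x08
lane  1: and(0x76,0xb5) ⇒ 0x34
lane  2: and(0xf5,0xcc) ⇒ 0xc4
lane  3: and(0xce,0xcb) ⇒ 0xca
lane  4: tail/ones ⇒ 0xff
lane  5: tail/ones ⇒ 0xff
lane  6: tail/ones ⇒ 0xff
lane  7: tail/ones ⇒ 0xff
lane  8: tail/ones ⇒ 0xff
lane  9: tail/ones ⇒ 0xff
lane 10: tail/ones ⇒ 0xff
lane 11: tail/ones ⇒ 0xff
lane 12: tail/ones ⇒ 0xff
lane 13: tail/ones ⇒ 0xff
lane 14: tail/ones ⇒ 0xff
lane 15: tail/ones ⇒ 0xff

vd = [8, 52, 196, 202, 255, 255, 255, 255, 255, 255, 255, 255, 255, 255, 255, 255]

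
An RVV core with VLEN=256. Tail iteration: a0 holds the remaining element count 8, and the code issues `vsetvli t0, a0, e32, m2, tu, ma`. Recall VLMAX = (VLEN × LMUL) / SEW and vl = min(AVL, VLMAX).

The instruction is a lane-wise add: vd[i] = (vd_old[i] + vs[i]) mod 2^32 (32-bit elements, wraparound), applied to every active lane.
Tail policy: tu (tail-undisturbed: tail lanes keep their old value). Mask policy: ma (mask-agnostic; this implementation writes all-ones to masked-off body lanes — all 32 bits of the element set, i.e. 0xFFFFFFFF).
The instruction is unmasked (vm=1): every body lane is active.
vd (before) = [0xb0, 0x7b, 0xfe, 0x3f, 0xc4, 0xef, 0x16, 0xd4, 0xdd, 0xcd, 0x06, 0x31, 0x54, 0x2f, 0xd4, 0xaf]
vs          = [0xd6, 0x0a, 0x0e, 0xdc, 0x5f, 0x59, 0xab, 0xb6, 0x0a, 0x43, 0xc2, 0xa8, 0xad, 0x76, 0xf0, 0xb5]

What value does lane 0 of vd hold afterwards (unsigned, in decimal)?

VLMAX = VLEN×LMUL/SEW = 256×2/32 = 16
vl ← min(8, 16) = 8
[0] add(0xb0,0xd6) = 0x186
[1] add(0x7b,0x0a) = 0x85
[2] add(0xfe,0x0e) = 0x10c
[3] add(0x3f,0xdc) = 0x11b
[4] add(0xc4,0x5f) = 0x123
[5] add(0xef,0x59) = 0x148
[6] add(0x16,0xab) = 0xc1
[7] add(0xd4,0xb6) = 0x18a
[8] tail/keep = 0xdd
[9] tail/keep = 0xcd
[10] tail/keep = 0x06
[11] tail/keep = 0x31
[12] tail/keep = 0x54
[13] tail/keep = 0x2f
[14] tail/keep = 0xd4
[15] tail/keep = 0xaf

vd[0] = 390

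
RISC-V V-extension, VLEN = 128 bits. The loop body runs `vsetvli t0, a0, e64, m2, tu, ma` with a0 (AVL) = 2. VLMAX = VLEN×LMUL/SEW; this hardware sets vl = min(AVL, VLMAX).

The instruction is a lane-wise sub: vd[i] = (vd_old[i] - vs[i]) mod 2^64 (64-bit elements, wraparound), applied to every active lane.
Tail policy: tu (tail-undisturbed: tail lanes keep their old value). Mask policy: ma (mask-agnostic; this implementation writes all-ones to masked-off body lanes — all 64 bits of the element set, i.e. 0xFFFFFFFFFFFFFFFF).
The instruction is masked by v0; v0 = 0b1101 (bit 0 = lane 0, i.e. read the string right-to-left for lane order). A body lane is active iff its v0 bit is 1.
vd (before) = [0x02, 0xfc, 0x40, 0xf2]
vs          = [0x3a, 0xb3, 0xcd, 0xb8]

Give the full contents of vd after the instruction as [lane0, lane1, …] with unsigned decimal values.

VLMAX = VLEN×LMUL/SEW = 128×2/64 = 4
vl = min(AVL, VLMAX) = min(2, 4) = 2
lane  0: sub(0x02,0x3a) ⇒ 0xffffffffffffffc8
lane  1: mask-off/ones ⇒ 0xffffffffffffffff
lane  2: tail/keep ⇒ 0x40
lane  3: tail/keep ⇒ 0xf2

vd = [18446744073709551560, 18446744073709551615, 64, 242]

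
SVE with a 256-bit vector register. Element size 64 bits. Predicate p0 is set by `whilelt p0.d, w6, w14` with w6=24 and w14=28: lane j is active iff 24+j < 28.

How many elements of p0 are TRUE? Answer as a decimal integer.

vl = 4

lane count: 256 div 64 = 4
p0[j] = (24+j < 28); true for j=0..3 → 4 lanes set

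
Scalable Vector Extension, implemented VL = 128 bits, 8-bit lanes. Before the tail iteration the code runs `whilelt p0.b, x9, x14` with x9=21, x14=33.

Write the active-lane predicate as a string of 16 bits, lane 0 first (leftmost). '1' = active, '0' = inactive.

register lanes = 128/8 = 16
p0[j] = (21+j < 33); true for j=0..11 → 12 lanes set
bits (lane 0 leftmost): 1111111111110000

predicate = 1111111111110000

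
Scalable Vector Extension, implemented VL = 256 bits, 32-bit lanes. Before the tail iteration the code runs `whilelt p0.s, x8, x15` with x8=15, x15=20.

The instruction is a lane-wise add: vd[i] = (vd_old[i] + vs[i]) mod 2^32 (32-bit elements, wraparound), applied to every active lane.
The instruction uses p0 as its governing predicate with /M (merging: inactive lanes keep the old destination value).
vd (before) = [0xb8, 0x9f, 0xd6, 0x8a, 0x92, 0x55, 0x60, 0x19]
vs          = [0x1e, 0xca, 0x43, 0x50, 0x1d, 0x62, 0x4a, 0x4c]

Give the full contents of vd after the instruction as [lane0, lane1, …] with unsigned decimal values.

256-bit reg / 32-bit elem → 8 lanes
active while 15+j < 20, i.e. j ∈ [0,5) capped at 8 ⇒ 5
lane  0: add(0xb8,0x1e) ⇒ 0xd6
lane  1: add(0x9f,0xca) ⇒ 0x169
lane  2: add(0xd6,0x43) ⇒ 0x119
lane  3: add(0x8a,0x50) ⇒ 0xda
lane  4: add(0x92,0x1d) ⇒ 0xaf
lane  5: tail/keep ⇒ 0x55
lane  6: tail/keep ⇒ 0x60
lane  7: tail/keep ⇒ 0x19

vd = [214, 361, 281, 218, 175, 85, 96, 25]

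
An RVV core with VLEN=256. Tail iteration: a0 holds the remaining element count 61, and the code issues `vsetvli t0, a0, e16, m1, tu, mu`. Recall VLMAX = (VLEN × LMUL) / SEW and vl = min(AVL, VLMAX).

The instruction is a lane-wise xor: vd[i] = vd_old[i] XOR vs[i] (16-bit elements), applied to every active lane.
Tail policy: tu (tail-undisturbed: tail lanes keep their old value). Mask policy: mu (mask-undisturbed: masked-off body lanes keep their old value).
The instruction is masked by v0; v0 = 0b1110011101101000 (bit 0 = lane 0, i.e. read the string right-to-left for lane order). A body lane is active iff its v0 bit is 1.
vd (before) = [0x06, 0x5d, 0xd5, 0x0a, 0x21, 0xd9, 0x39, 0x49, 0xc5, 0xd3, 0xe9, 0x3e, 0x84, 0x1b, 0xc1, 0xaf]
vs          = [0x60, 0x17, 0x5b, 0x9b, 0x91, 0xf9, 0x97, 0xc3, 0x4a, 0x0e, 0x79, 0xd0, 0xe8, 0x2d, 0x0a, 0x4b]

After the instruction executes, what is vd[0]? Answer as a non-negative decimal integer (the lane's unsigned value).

vd[0] = 6

VLMAX = (256 × 1) / 16 = 16 lanes
vl = min(AVL, VLMAX) = min(61, 16) = 16
  i=0: mask-off/keep → 6
  i=1: mask-off/keep → 93
  i=2: mask-off/keep → 213
  i=3: xor(0x0a,0x9b) → 145
  i=4: mask-off/keep → 33
  i=5: xor(0xd9,0xf9) → 32
  i=6: xor(0x39,0x97) → 174
  i=7: mask-off/keep → 73
  i=8: xor(0xc5,0x4a) → 143
  i=9: xor(0xd3,0x0e) → 221
  i=10: xor(0xe9,0x79) → 144
  i=11: mask-off/keep → 62
  i=12: mask-off/keep → 132
  i=13: xor(0x1b,0x2d) → 54
  i=14: xor(0xc1,0x0a) → 203
  i=15: xor(0xaf,0x4b) → 228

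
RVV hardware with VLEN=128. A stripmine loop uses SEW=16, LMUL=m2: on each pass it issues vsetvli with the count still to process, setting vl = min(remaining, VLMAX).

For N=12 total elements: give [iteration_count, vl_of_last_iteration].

[iterations, last_vl] = [1, 12]

VLMAX = (128 × 2) / 16 = 16 lanes
12 elements at 16/iter → 1 passes, remainder 12 on the last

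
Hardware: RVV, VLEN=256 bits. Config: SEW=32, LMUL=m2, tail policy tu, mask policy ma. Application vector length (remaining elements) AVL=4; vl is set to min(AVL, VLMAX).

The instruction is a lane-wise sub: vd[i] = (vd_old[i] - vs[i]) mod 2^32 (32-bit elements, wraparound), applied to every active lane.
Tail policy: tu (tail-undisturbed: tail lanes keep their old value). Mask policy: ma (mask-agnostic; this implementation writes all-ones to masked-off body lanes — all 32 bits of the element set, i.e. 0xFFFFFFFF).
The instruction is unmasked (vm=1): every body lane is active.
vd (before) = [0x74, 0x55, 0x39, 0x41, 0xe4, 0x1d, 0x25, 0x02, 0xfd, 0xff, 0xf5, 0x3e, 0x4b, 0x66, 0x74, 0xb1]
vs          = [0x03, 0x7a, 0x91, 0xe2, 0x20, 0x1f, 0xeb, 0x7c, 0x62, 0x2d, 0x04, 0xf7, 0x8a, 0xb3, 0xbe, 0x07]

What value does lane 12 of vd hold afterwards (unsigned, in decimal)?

VLMAX = VLEN×LMUL/SEW = 256×2/32 = 16
vl = min(AVL, VLMAX) = min(4, 16) = 4
vd[0] sub(0x74,0x03) -> 0x71
vd[1] sub(0x55,0x7a) -> 0xffffffdb
vd[2] sub(0x39,0x91) -> 0xffffffa8
vd[3] sub(0x41,0xe2) -> 0xffffff5f
vd[4] tail/keep -> 0xe4
vd[5] tail/keep -> 0x1d
vd[6] tail/keep -> 0x25
vd[7] tail/keep -> 0x02
vd[8] tail/keep -> 0xfd
vd[9] tail/keep -> 0xff
vd[10] tail/keep -> 0xf5
vd[11] tail/keep -> 0x3e
vd[12] tail/keep -> 0x4b
vd[13] tail/keep -> 0x66
vd[14] tail/keep -> 0x74
vd[15] tail/keep -> 0xb1

vd[12] = 75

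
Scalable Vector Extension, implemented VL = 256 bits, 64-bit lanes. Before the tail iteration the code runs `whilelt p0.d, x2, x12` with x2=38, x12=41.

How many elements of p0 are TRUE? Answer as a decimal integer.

register lanes = 256/64 = 4
p0[j] = (38+j < 41); true for j=0..2 → 3 lanes set

vl = 3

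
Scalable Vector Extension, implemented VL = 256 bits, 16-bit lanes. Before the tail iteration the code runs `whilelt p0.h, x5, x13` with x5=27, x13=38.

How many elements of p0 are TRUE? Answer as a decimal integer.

register lanes = 256/16 = 16
active while 27+j < 38, i.e. j ∈ [0,11) capped at 16 ⇒ 11

vl = 11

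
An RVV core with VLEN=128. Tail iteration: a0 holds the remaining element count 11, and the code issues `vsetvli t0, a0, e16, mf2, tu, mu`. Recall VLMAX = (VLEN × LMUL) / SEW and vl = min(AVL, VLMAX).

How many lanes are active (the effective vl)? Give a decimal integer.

vl = 4

VLMAX = (128 × 1/2) / 16 = 4 lanes
vl ← min(11, 4) = 4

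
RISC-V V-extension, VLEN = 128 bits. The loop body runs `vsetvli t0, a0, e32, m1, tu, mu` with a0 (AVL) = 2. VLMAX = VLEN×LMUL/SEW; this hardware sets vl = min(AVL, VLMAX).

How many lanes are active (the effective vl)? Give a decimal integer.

vl = 2

VLMAX = (128 × 1) / 32 = 4 lanes
vl = min(AVL, VLMAX) = min(2, 4) = 2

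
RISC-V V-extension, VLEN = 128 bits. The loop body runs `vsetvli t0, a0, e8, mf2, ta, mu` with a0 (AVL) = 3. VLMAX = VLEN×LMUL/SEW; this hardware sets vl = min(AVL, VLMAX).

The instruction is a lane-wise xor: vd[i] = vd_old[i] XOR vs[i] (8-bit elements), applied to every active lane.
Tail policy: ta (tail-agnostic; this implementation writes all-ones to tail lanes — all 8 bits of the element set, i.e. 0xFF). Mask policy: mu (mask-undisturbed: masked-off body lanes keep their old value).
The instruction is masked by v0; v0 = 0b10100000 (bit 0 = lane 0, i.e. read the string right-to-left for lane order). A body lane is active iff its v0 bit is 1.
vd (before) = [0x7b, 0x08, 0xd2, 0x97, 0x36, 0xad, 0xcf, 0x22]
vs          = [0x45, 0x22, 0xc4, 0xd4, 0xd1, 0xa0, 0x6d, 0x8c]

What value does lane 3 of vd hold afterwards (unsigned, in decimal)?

VLMAX = VLEN×LMUL/SEW = 128×1/2/8 = 8
vl = min(AVL, VLMAX) = min(3, 8) = 3
[0] mask-off/keep = 0x7b
[1] mask-off/keep = 0x08
[2] mask-off/keep = 0xd2
[3] tail/ones = 0xff
[4] tail/ones = 0xff
[5] tail/ones = 0xff
[6] tail/ones = 0xff
[7] tail/ones = 0xff

vd[3] = 255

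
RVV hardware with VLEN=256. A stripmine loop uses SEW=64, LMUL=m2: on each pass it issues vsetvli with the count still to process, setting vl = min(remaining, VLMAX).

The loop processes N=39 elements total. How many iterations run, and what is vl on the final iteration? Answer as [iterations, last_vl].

[iterations, last_vl] = [5, 7]

lanes per group: 256·2/64 = 8
N=39: ⌈39/8⌉ = 5 iters; last vl = 39 − 4×8 = 7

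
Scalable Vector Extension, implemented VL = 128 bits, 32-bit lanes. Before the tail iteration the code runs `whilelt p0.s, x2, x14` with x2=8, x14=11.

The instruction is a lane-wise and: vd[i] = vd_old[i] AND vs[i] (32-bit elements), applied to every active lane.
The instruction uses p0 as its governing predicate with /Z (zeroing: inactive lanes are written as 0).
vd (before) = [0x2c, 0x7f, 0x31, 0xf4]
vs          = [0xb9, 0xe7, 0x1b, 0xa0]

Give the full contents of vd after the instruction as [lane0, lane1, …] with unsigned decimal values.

vd = [40, 103, 17, 0]

register lanes = 128/32 = 4
active while 8+j < 11, i.e. j ∈ [0,3) capped at 4 ⇒ 3
  i=0: and(0x2c,0xb9) → 40
  i=1: and(0x7f,0xe7) → 103
  i=2: and(0x31,0x1b) → 17
  i=3: tail/zero → 0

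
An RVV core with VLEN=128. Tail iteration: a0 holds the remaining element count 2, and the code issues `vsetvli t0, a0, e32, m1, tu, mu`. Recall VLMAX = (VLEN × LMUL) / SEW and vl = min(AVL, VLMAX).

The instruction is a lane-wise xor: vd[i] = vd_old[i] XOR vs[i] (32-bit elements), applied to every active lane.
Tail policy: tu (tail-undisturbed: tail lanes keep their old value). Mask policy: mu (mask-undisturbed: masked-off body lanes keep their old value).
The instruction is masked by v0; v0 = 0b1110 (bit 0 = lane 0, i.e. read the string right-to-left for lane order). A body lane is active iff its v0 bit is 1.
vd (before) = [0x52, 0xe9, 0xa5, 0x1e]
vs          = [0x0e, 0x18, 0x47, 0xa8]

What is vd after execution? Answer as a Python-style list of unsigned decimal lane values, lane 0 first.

VLMAX = VLEN×LMUL/SEW = 128×1/32 = 4
vl = min(AVL, VLMAX) = min(2, 4) = 2
vd[0] mask-off/keep -> 0x52
vd[1] xor(0xe9,0x18) -> 0xf1
vd[2] tail/keep -> 0xa5
vd[3] tail/keep -> 0x1e

vd = [82, 241, 165, 30]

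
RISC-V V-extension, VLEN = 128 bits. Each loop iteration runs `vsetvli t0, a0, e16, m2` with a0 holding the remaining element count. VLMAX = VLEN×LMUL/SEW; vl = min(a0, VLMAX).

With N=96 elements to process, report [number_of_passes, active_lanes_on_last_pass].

[iterations, last_vl] = [6, 16]

VLMAX = (128 × 2) / 16 = 16 lanes
96 elements at 16/iter → 6 passes, remainder 16 on the last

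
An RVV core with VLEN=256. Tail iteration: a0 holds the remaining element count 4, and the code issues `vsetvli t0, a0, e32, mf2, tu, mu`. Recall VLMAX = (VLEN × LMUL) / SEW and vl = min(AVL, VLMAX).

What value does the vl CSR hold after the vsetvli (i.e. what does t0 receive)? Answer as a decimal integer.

vl = 4

lanes per group: 256·1/2/32 = 4
vl ← min(4, 4) = 4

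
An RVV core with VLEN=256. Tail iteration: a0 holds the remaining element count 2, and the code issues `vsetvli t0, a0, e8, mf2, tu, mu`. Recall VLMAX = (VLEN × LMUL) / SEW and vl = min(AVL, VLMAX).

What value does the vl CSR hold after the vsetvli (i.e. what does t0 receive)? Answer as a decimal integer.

VLMAX = VLEN×LMUL/SEW = 256×1/2/8 = 16
vl = min(AVL, VLMAX) = min(2, 16) = 2

vl = 2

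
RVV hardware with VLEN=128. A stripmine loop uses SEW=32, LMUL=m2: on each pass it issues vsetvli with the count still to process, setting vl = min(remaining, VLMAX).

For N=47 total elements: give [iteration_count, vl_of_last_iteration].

[iterations, last_vl] = [6, 7]

lanes per group: 128·2/32 = 8
iterations = ceil(47/8) = 6; final-pass vl = 7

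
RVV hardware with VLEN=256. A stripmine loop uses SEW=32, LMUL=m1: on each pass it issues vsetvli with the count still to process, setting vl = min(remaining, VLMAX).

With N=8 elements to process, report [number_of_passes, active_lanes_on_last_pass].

[iterations, last_vl] = [1, 8]

VLMAX = (256 × 1) / 32 = 8 lanes
iterations = ceil(8/8) = 1; final-pass vl = 8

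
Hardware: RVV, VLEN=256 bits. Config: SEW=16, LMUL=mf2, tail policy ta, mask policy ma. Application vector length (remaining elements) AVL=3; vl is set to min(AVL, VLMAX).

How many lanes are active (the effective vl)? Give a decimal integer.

lanes per group: 256·1/2/16 = 8
vl ← min(3, 8) = 3

vl = 3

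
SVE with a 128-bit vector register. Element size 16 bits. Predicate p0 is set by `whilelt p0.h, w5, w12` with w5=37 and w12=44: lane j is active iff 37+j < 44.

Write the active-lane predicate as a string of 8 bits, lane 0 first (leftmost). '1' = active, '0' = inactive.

predicate = 11111110

128-bit reg / 16-bit elem → 8 lanes
p0[j] = (37+j < 44); true for j=0..6 → 7 lanes set
bits (lane 0 leftmost): 11111110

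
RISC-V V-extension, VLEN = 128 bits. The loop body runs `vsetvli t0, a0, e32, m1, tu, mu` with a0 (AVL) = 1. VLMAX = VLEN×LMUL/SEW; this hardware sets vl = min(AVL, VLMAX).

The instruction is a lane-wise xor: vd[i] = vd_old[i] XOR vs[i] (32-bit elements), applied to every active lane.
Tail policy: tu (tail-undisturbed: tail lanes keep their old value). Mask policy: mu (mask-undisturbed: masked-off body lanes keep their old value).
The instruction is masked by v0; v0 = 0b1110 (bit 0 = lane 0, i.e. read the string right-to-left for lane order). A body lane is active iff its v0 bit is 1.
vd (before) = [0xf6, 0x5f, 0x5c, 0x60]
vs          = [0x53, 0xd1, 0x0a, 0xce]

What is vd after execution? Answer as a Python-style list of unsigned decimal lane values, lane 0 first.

vd = [246, 95, 92, 96]

VLMAX = (128 × 1) / 32 = 4 lanes
vl = min(AVL, VLMAX) = min(1, 4) = 1
lane  0: mask-off/keep ⇒ 0xf6
lane  1: tail/keep ⇒ 0x5f
lane  2: tail/keep ⇒ 0x5c
lane  3: tail/keep ⇒ 0x60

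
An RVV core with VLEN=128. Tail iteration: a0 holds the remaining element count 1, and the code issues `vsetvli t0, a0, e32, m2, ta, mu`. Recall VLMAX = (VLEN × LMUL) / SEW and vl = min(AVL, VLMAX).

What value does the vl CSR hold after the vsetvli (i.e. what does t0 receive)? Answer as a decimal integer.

lanes per group: 128·2/32 = 8
vl = min(AVL, VLMAX) = min(1, 8) = 1

vl = 1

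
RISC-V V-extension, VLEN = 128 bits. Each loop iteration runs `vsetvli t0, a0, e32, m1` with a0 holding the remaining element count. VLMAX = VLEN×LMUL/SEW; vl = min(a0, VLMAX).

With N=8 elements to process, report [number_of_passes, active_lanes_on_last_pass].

[iterations, last_vl] = [2, 4]

VLMAX = (128 × 1) / 32 = 4 lanes
N=8: ⌈8/4⌉ = 2 iters; last vl = 8 − 1×4 = 4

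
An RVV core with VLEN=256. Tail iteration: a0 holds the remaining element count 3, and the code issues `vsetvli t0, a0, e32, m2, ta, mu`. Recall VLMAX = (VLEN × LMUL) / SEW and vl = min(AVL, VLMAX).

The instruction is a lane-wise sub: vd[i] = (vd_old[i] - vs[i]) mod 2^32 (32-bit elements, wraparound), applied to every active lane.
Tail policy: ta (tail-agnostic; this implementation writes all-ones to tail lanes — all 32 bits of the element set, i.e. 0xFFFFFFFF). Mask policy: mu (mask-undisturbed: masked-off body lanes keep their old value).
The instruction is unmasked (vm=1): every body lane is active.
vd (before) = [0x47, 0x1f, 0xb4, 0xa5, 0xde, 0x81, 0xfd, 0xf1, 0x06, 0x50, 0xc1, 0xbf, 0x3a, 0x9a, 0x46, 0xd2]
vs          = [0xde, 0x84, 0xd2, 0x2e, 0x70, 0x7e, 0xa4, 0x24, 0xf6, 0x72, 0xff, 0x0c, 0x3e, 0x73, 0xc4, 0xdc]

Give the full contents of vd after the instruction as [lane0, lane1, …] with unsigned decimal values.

lanes per group: 256·2/32 = 16
AVL=3 ≤ VLMAX=16, so vl = 3
lane  0: sub(0x47,0xde) ⇒ 0xffffff69
lane  1: sub(0x1f,0x84) ⇒ 0xffffff9b
lane  2: sub(0xb4,0xd2) ⇒ 0xffffffe2
lane  3: tail/ones ⇒ 0xffffffff
lane  4: tail/ones ⇒ 0xffffffff
lane  5: tail/ones ⇒ 0xffffffff
lane  6: tail/ones ⇒ 0xffffffff
lane  7: tail/ones ⇒ 0xffffffff
lane  8: tail/ones ⇒ 0xffffffff
lane  9: tail/ones ⇒ 0xffffffff
lane 10: tail/ones ⇒ 0xffffffff
lane 11: tail/ones ⇒ 0xffffffff
lane 12: tail/ones ⇒ 0xffffffff
lane 13: tail/ones ⇒ 0xffffffff
lane 14: tail/ones ⇒ 0xffffffff
lane 15: tail/ones ⇒ 0xffffffff

vd = [4294967145, 4294967195, 4294967266, 4294967295, 4294967295, 4294967295, 4294967295, 4294967295, 4294967295, 4294967295, 4294967295, 4294967295, 4294967295, 4294967295, 4294967295, 4294967295]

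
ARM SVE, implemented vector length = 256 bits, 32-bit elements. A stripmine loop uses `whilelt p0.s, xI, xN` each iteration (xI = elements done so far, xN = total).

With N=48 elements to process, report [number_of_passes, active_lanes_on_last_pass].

256-bit reg / 32-bit elem → 8 lanes
N=48: ⌈48/8⌉ = 6 iters; last vl = 48 − 5×8 = 8

[iterations, last_vl] = [6, 8]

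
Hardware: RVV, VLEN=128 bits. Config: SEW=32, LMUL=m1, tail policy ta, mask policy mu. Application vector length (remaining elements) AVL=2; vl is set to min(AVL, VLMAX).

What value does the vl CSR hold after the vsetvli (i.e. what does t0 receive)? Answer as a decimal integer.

VLMAX = VLEN×LMUL/SEW = 128×1/32 = 4
vl = min(AVL, VLMAX) = min(2, 4) = 2

vl = 2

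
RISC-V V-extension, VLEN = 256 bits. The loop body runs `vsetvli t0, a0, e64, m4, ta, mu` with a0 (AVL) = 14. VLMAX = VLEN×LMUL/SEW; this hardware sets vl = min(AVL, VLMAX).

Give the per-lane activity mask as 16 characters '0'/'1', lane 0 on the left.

predicate = 1111111111111100

lanes per group: 256·4/64 = 16
vl ← min(14, 16) = 14
bits (lane 0 leftmost): 1111111111111100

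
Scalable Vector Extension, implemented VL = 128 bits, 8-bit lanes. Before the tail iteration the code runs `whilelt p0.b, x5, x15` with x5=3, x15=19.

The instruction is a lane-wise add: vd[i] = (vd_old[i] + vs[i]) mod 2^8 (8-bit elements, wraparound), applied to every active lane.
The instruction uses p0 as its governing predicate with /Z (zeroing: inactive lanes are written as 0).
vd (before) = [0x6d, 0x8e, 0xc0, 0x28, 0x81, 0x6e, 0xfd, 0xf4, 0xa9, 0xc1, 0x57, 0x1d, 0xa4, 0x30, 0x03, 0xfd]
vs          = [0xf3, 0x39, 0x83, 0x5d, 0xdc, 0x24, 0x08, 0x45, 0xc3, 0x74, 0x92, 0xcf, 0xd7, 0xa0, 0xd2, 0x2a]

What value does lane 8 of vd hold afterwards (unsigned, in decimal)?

register lanes = 128/8 = 16
active while 3+j < 19, i.e. j ∈ [0,16) capped at 16 ⇒ 16
lane  0: add(0x6d,0xf3) ⇒ 0x60
lane  1: add(0x8e,0x39) ⇒ 0xc7
lane  2: add(0xc0,0x83) ⇒ 0x43
lane  3: add(0x28,0x5d) ⇒ 0x85
lane  4: add(0x81,0xdc) ⇒ 0x5d
lane  5: add(0x6e,0x24) ⇒ 0x92
lane  6: add(0xfd,0x08) ⇒ 0x05
lane  7: add(0xf4,0x45) ⇒ 0x39
lane  8: add(0xa9,0xc3) ⇒ 0x6c
lane  9: add(0xc1,0x74) ⇒ 0x35
lane 10: add(0x57,0x92) ⇒ 0xe9
lane 11: add(0x1d,0xcf) ⇒ 0xec
lane 12: add(0xa4,0xd7) ⇒ 0x7b
lane 13: add(0x30,0xa0) ⇒ 0xd0
lane 14: add(0x03,0xd2) ⇒ 0xd5
lane 15: add(0xfd,0x2a) ⇒ 0x27

vd[8] = 108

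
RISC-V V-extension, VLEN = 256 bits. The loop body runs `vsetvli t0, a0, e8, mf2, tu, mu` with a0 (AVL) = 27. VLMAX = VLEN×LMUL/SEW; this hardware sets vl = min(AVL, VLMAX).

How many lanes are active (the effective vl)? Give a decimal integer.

vl = 16

VLMAX = (256 × 1/2) / 8 = 16 lanes
AVL=27 > VLMAX=16, so vl = 16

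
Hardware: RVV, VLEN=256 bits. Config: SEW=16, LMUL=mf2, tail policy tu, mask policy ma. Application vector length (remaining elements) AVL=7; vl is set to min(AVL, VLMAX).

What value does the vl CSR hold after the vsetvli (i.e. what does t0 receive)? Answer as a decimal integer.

VLMAX = (256 × 1/2) / 16 = 8 lanes
vl = min(AVL, VLMAX) = min(7, 8) = 7

vl = 7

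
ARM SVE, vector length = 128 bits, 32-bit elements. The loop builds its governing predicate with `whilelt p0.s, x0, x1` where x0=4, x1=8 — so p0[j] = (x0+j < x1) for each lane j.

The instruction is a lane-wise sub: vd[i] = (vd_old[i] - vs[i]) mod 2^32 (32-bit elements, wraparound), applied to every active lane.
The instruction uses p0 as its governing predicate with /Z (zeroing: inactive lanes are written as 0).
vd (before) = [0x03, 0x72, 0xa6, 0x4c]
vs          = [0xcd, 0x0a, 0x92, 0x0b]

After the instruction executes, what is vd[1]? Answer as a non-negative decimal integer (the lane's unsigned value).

vd[1] = 104

128-bit reg / 32-bit elem → 4 lanes
active while 4+j < 8, i.e. j ∈ [0,4) capped at 4 ⇒ 4
  i=0: sub(0x03,0xcd) → 4294967094
  i=1: sub(0x72,0x0a) → 104
  i=2: sub(0xa6,0x92) → 20
  i=3: sub(0x4c,0x0b) → 65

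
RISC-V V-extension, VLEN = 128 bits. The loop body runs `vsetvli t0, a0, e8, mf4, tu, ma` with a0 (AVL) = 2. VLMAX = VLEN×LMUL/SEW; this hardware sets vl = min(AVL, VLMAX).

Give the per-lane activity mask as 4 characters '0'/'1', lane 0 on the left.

VLMAX = (128 × 1/4) / 8 = 4 lanes
vl = min(AVL, VLMAX) = min(2, 4) = 2
bits (lane 0 leftmost): 1100

predicate = 1100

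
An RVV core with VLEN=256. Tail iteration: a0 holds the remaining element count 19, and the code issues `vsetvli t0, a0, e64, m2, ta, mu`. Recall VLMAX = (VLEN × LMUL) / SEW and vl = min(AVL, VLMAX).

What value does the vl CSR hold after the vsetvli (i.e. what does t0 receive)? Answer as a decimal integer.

VLMAX = (256 × 2) / 64 = 8 lanes
AVL=19 > VLMAX=8, so vl = 8

vl = 8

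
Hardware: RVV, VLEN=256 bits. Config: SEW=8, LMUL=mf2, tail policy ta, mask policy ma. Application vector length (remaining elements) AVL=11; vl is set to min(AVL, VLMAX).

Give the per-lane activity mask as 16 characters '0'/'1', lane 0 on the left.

predicate = 1111111111100000

VLMAX = VLEN×LMUL/SEW = 256×1/2/8 = 16
AVL=11 ≤ VLMAX=16, so vl = 11
bits (lane 0 leftmost): 1111111111100000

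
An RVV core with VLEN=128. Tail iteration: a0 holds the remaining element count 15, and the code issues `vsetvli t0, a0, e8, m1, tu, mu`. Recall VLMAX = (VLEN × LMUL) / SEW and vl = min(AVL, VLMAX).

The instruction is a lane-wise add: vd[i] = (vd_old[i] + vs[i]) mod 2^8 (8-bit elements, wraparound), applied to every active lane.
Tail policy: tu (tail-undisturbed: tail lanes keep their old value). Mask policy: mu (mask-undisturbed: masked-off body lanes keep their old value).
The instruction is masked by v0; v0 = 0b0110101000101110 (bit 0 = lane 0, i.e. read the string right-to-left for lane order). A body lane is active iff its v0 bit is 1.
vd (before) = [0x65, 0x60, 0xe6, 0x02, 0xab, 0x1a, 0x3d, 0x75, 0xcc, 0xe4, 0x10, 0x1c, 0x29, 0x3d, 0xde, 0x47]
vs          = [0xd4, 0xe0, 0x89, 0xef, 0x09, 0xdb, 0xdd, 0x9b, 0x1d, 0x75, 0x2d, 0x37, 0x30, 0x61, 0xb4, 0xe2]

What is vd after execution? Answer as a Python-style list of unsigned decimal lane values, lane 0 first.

VLMAX = VLEN×LMUL/SEW = 128×1/8 = 16
AVL=15 ≤ VLMAX=16, so vl = 15
lane  0: mask-off/keep ⇒ 0x65
lane  1: add(0x60,0xe0) ⇒ 0x40
lane  2: add(0xe6,0x89) ⇒ 0x6f
lane  3: add(0x02,0xef) ⇒ 0xf1
lane  4: mask-off/keep ⇒ 0xab
lane  5: add(0x1a,0xdb) ⇒ 0xf5
lane  6: mask-off/keep ⇒ 0x3d
lane  7: mask-off/keep ⇒ 0x75
lane  8: mask-off/keep ⇒ 0xcc
lane  9: add(0xe4,0x75) ⇒ 0x59
lane 10: mask-off/keep ⇒ 0x10
lane 11: add(0x1c,0x37) ⇒ 0x53
lane 12: mask-off/keep ⇒ 0x29
lane 13: add(0x3d,0x61) ⇒ 0x9e
lane 14: add(0xde,0xb4) ⇒ 0x92
lane 15: tail/keep ⇒ 0x47

vd = [101, 64, 111, 241, 171, 245, 61, 117, 204, 89, 16, 83, 41, 158, 146, 71]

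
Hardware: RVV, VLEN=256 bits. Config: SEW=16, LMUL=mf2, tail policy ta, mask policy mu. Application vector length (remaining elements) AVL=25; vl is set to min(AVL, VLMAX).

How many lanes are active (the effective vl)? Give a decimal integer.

vl = 8

lanes per group: 256·1/2/16 = 8
vl = min(AVL, VLMAX) = min(25, 8) = 8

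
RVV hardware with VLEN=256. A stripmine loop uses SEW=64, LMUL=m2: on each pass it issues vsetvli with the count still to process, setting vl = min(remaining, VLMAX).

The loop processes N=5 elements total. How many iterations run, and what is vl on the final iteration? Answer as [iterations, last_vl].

lanes per group: 256·2/64 = 8
5 elements at 8/iter → 1 passes, remainder 5 on the last

[iterations, last_vl] = [1, 5]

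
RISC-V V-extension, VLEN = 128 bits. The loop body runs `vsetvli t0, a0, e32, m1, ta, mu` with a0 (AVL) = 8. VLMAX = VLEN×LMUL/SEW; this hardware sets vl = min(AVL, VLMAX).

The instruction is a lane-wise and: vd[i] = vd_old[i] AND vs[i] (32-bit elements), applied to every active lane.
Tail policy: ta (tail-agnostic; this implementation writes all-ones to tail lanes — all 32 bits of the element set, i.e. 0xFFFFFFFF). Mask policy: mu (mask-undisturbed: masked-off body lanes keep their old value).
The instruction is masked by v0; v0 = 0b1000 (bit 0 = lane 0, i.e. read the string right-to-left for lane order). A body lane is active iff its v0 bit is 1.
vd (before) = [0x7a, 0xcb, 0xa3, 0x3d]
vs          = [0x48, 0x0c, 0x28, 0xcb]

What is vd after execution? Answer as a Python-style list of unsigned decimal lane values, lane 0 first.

VLMAX = VLEN×LMUL/SEW = 128×1/32 = 4
vl = min(AVL, VLMAX) = min(8, 4) = 4
  i=0: mask-off/keep → 122
  i=1: mask-off/keep → 203
  i=2: mask-off/keep → 163
  i=3: and(0x3d,0xcb) → 9

vd = [122, 203, 163, 9]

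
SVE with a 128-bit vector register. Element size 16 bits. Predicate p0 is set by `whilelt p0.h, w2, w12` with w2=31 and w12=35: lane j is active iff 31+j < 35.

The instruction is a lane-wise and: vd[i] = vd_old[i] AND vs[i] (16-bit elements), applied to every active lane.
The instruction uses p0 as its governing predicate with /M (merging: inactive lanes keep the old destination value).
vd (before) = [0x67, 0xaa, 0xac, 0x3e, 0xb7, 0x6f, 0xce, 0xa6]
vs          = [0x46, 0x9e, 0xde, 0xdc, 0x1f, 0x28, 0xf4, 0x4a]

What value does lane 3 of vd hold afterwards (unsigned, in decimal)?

register lanes = 128/16 = 8
whilelt: lane j active iff 31+j < 35 → j < 4 → 4 active
  i=0: and(0x67,0x46) → 70
  i=1: and(0xaa,0x9e) → 138
  i=2: and(0xac,0xde) → 140
  i=3: and(0x3e,0xdc) → 28
  i=4: tail/keep → 183
  i=5: tail/keep → 111
  i=6: tail/keep → 206
  i=7: tail/keep → 166

vd[3] = 28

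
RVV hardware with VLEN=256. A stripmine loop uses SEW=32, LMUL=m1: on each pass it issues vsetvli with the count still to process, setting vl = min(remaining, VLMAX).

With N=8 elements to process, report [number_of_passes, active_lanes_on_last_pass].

VLMAX = VLEN×LMUL/SEW = 256×1/32 = 8
iterations = ceil(8/8) = 1; final-pass vl = 8

[iterations, last_vl] = [1, 8]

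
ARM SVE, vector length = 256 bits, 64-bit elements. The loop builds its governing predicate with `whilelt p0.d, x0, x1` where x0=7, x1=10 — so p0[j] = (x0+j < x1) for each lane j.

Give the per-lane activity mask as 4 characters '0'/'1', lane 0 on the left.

lane count: 256 div 64 = 4
p0[j] = (7+j < 10); true for j=0..2 → 3 lanes set
bits (lane 0 leftmost): 1110

predicate = 1110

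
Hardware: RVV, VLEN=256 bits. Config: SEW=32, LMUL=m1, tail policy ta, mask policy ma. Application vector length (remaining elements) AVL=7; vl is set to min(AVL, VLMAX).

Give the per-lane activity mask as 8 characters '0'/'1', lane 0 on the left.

VLMAX = (256 × 1) / 32 = 8 lanes
vl = min(AVL, VLMAX) = min(7, 8) = 7
bits (lane 0 leftmost): 11111110

predicate = 11111110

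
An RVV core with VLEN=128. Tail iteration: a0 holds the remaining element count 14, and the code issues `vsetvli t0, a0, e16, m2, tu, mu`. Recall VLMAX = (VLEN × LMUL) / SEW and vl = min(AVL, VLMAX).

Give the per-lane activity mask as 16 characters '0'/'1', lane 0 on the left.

predicate = 1111111111111100

VLMAX = VLEN×LMUL/SEW = 128×2/16 = 16
vl ← min(14, 16) = 14
bits (lane 0 leftmost): 1111111111111100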